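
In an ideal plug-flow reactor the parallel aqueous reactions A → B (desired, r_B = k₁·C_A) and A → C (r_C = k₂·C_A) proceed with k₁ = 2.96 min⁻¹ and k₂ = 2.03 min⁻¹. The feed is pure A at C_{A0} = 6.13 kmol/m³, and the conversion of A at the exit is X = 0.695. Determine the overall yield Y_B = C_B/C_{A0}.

C_A = C_{A0}(1−X) = 1.870 kmol/m³.
Both paths are first order in A, so the instantaneous fraction to B is constant: dC_B/d(−C_A) = k₁/(k₁+k₂) = 0.5932.
C_B = 0.5932·(C_{A0}−C_A) = 0.5932×4.260 = 2.53 kmol/m³.
Y_B = C_B/C_{A0} = 2.527/6.13 = 0.412.

0.412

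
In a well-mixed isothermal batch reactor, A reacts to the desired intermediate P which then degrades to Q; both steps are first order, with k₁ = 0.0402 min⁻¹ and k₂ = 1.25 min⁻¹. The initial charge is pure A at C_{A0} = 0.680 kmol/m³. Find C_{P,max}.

At the optimum, C_{P,max}/C_{A0} = (k₁/k₂)^[k₂/(k₂−k₁)].
= (0.0402/1.25)^(1.25/(1.25−0.0402)) = (0.03216)^(1.033) = 0.02869.
C_{P,max} = 0.02869×0.680 = 0.0195 kmol/m³.

0.0195 kmol/m³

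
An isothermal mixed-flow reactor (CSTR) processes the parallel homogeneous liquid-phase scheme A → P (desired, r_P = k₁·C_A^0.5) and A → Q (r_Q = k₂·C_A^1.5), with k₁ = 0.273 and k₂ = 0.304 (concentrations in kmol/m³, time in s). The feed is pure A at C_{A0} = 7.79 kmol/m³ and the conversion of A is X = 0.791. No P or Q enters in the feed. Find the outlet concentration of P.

2.19 kmol/m³

Exit C_A = C_{A0}(1−X) = 7.79×0.209 = 1.628 kmol/m³.
A CSTR operates uniformly at the exit composition, giving r_P = 0.3483 and r_Q = 0.6315 (each k·C_A^n at C_A = 1.628).
Fraction of consumed A going to P: r_P/(r_P+r_Q) = 0.3555.
C_P = 0.3555·C_{A0}·X = 0.3555×7.79×0.791 = 2.19 kmol/m³.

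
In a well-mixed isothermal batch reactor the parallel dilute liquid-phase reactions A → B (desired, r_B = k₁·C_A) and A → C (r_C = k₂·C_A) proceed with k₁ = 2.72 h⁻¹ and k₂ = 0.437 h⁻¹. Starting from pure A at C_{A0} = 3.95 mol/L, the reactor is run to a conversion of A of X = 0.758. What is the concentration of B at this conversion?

C_A = C_{A0}(1−X) = 0.9559 mol/L.
Both paths are first order in A, so the instantaneous fraction to B is constant: dC_B/d(−C_A) = k₁/(k₁+k₂) = 0.8616.
C_B = 0.8616·(C_{A0}−C_A) = 0.8616×2.994 = 2.58 mol/L.

2.58 mol/L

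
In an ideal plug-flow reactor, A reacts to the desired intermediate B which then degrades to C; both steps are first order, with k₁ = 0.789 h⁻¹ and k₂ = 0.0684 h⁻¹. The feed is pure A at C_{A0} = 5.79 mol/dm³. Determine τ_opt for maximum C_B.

3.39 h

Setting dC_B/dτ = 0 gives τ_opt = ln(k₂/k₁)/(k₂−k₁).
= ln(0.0684/0.789)/(0.0684−0.789) = ln(0.08669)/-0.7206 = -2.445/-0.7206 = 3.39 h.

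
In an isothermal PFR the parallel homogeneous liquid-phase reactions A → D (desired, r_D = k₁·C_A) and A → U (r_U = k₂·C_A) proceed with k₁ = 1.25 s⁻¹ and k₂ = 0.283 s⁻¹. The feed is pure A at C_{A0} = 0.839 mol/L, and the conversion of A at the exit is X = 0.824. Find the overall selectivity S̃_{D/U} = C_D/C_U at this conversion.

C_A = C_{A0}(1−X) = 0.1477 mol/L.
Both paths are first order in A, so the instantaneous fraction to D is constant: dC_D/d(−C_A) = k₁/(k₁+k₂) = 0.8154.
C_D = 0.8154·(C_{A0}−C_A) = 0.8154×0.6913 = 0.564 mol/L.
C_U = (C_{A0}−C_A)−C_D = 0.1276 mol/L; S̃_{D/U} = 0.5637/0.1276 = 4.42.

4.42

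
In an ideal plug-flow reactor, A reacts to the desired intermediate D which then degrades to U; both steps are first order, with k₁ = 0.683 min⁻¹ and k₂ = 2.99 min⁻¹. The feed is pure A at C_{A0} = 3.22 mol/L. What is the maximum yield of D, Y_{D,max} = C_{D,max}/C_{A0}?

0.148

Evaluating C_D at τ_opt = ln(k₂/k₁)/(k₂−k₁) gives C_{D,max}/C_{A0} = (k₁/k₂)^[k₂/(k₂−k₁)].
= (0.683/2.99)^(2.99/(2.99−0.683)) = (0.2284)^(1.296) = 0.1475.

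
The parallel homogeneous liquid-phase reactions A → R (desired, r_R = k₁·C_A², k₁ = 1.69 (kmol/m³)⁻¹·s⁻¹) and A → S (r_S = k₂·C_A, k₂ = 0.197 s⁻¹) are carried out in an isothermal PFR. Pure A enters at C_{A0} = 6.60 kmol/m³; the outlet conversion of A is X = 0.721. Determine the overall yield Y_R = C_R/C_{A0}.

C_A = C_{A0}(1−X) = 1.841 kmol/m³.
Along a PFR/batch, dC_S/dC_A = −r_S/(r_R+r_S) = −k₂/(k₂+k₁·C_A).
Integrating from C_{A0} to C_A: C_S = (0.197/1.69)·ln[(0.197+1.69·6.60)/(0.197+1.69·1.84)] = 0.1166·ln(11.35/3.309) = 0.1437 kmol/m³.
Then C_R = (C_{A0}−C_A) − C_S = 4.759 − 0.1437 = 4.615 kmol/m³.
Y_R = C_R/C_{A0} = 4.615/6.60 = 0.699.

0.699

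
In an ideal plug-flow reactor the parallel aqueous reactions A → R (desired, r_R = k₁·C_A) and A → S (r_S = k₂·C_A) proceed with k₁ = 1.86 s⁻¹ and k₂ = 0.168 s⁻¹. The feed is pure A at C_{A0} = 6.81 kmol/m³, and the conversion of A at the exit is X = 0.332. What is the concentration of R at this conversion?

2.07 kmol/m³

C_A = C_{A0}(1−X) = 4.549 kmol/m³.
Both paths are first order in A, so the instantaneous fraction to R is constant: dC_R/d(−C_A) = k₁/(k₁+k₂) = 0.9172.
C_R = 0.9172·(C_{A0}−C_A) = 0.9172×2.261 = 2.07 kmol/m³.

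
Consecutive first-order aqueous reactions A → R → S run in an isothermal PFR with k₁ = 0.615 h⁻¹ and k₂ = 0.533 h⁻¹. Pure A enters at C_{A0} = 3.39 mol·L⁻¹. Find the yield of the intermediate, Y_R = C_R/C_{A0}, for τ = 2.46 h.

For first-order series with pure A initially, C_R(τ) = k₁C_{A0}/(k₂−k₁)·(e^(−k₁τ) − e^(−k₂τ)).
e^(−k₁τ) = e^(−0.615×2.46) = e^(−1.513) = 0.2203; e^(−k₂τ) = e^(−1.311) = 0.2695.
C_R = 0.615×3.39/(0.533−0.615) × (0.2203−0.2695) = (-25.43)×(-0.04923) = 1.252 mol·L⁻¹.
Y_R = C_R/C_{A0} = 1.252/3.39 = 0.369.

0.369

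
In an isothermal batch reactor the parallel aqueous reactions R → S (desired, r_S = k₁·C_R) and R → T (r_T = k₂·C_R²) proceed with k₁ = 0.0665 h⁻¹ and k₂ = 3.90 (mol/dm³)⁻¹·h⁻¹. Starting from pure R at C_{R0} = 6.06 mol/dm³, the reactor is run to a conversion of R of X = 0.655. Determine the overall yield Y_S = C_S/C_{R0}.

C_R = C_{R0}(1−X) = 2.091 mol/dm³.
Along a PFR/batch, dC_S/dC_R = −r_S/(r_S+r_T) = −k₁/(k₁+k₂·C_R).
Integrating from C_{R0} to C_R: C_S = (0.0665/3.90)·ln[(0.0665+3.90·6.06)/(0.0665+3.90·2.09)] = 0.01705·ln(23.70/8.220) = 0.01806 mol/dm³.
Y_S = C_S/C_{R0} = 0.01806/6.06 = 0.00298.

0.00298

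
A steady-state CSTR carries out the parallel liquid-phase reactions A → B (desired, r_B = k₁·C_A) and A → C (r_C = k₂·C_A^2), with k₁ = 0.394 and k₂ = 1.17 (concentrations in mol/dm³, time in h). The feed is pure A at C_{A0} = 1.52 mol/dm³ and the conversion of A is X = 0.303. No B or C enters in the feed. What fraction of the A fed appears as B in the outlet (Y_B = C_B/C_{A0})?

0.0731

Exit C_A = C_{A0}(1−X) = 1.52×0.697 = 1.059 mol/dm³.
Rates in a CSTR are evaluated at the outlet concentration: r_B = 0.394×1.059 = 0.4174, r_C = 1.17×1.059^2 = 1.313.
Fraction of consumed A going to B: r_B/(r_B+r_C) = 0.2412.
C_B = 0.2412·C_{A0}·X = 0.2412×1.52×0.303 = 0.111 mol/dm³; Y_B = C_B/C_{A0} = 0.0731.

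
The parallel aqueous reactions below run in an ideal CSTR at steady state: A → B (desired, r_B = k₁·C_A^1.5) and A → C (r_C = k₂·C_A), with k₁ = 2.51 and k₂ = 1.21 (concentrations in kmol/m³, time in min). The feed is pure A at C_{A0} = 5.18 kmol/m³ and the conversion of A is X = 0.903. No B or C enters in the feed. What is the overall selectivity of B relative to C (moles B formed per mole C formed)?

1.47

Exit C_A = C_{A0}(1−X) = 5.18×0.0970 = 0.5025 kmol/m³.
In a CSTR the entire volume is at exit conditions, so r_B = 2.51×0.5025^1.5 = 0.8940 and r_C = 1.21×0.5025 = 0.6080.
Overall selectivity = C_B/C_C = r_Bτ/(r_Cτ) = r_B/r_C = 1.47.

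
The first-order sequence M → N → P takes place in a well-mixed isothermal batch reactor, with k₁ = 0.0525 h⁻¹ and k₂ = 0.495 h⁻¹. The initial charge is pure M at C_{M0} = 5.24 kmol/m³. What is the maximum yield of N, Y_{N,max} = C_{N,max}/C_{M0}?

0.0813

For a first-order series the maximum intermediate yield is C_{N,max}/C_{M0} = (k₁/k₂)^[k₂/(k₂−k₁)].
= (0.0525/0.495)^(0.495/(0.495−0.0525)) = (0.1061)^(1.119) = 0.08127.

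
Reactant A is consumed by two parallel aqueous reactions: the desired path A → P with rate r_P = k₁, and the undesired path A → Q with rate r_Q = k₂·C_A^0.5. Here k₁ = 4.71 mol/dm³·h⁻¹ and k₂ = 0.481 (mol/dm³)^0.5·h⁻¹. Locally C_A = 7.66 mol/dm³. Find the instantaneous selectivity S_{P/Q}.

3.54

S_{P/Q} = r_P/r_Q = (k₁)/(k₂·C_A^0.5) = (k₁/k₂)·C_A^-0.5.
= (4.71) / (0.481×7.660^0.5) = 4.710/1.331 = 3.54.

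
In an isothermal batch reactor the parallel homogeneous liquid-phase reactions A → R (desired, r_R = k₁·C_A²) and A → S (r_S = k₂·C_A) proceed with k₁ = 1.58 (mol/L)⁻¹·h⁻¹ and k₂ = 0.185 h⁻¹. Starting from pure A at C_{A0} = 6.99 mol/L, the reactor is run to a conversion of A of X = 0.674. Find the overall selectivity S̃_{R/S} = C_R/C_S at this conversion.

36.0

C_A = C_{A0}(1−X) = 2.279 mol/L.
Along a PFR/batch, dC_S/dC_A = −r_S/(r_R+r_S) = −k₂/(k₂+k₁·C_A).
Integrating from C_{A0} to C_A: C_S = (0.185/1.58)·ln[(0.185+1.58·6.99)/(0.185+1.58·2.28)] = 0.1171·ln(11.23/3.785) = 0.1273 mol/L.
Then C_R = (C_{A0}−C_A) − C_S = 4.711 − 0.1273 = 4.584 mol/L.
S̃_{R/S} = C_R/C_S = 4.584/0.1273 = 36.0.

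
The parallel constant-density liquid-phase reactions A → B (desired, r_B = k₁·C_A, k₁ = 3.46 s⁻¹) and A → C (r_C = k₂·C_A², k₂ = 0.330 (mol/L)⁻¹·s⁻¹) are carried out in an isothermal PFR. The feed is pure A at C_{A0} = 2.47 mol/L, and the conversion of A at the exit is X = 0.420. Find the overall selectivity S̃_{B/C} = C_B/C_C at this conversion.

5.39

C_A = C_{A0}(1−X) = 1.433 mol/L.
Along a PFR/batch, dC_B/dC_A = −r_B/(r_B+r_C) = −k₁/(k₁+k₂·C_A).
Integrating from C_{A0} to C_A: C_B = (3.46/0.330)·ln[(3.46+0.330·2.47)/(3.46+0.330·1.43)] = 10.48·ln(4.275/3.933) = 0.8751 mol/L.
C_C = (C_{A0}−C_A)−C_B = 0.1623 mol/L; S̃_{B/C} = 0.8751/0.1623 = 5.39.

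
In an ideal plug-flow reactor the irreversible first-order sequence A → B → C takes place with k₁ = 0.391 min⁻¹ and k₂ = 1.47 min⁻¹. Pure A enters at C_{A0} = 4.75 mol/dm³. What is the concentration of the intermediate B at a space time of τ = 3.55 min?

The intermediate concentration in a first-order A→B→C sequence is C_B = k₁C_{A0}(e^(−k₁τ) − e^(−k₂τ))/(k₂−k₁).
e^(−k₁τ) = e^(−0.391×3.55) = e^(−1.388) = 0.2496; e^(−k₂τ) = e^(−5.218) = 0.005415.
C_B = 0.391×4.75/(1.47−0.391) × (0.2496−0.005415) = 1.721×0.2441 = 0.4202 mol/dm³.

0.420 mol/dm³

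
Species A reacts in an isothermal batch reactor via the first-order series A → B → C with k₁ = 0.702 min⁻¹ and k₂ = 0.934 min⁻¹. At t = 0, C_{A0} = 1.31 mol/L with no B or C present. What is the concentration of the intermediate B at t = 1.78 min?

The intermediate concentration in a first-order A→B→C sequence is C_B = k₁C_{A0}(e^(−k₁t) − e^(−k₂t))/(k₂−k₁).
e^(−k₁t) = e^(−0.702×1.78) = e^(−1.250) = 0.2866; e^(−k₂t) = e^(−1.663) = 0.1897.
C_B = 0.702×1.31/(0.934−0.702) × (0.2866−0.1897) = 3.964×0.09697 = 0.3844 mol/L.

0.384 mol/L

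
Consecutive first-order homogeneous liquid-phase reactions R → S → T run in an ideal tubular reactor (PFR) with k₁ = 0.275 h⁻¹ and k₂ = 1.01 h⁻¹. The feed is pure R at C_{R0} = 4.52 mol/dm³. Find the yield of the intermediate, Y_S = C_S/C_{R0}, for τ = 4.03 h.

The intermediate concentration in a first-order A→B→C sequence is C_S = k₁C_{R0}(e^(−k₁τ) − e^(−k₂τ))/(k₂−k₁).
e^(−k₁τ) = e^(−0.275×4.03) = e^(−1.108) = 0.3301; e^(−k₂τ) = e^(−4.070) = 0.01707.
C_S = 0.275×4.52/(1.01−0.275) × (0.3301−0.01707) = 1.691×0.3131 = 0.5294 mol/dm³.
Y_S = C_S/C_{R0} = 0.5294/4.52 = 0.117.

0.117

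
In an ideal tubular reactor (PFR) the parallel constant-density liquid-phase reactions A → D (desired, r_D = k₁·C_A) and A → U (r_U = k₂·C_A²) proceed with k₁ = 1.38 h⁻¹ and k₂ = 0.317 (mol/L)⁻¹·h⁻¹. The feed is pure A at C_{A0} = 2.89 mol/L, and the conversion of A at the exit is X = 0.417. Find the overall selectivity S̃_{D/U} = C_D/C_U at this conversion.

C_A = C_{A0}(1−X) = 1.685 mol/L.
Along a PFR/batch, dC_D/dC_A = −r_D/(r_D+r_U) = −k₁/(k₁+k₂·C_A).
Integrating from C_{A0} to C_A: C_D = (1.38/0.317)·ln[(1.38+0.317·2.89)/(1.38+0.317·1.68)] = 4.353·ln(2.296/1.914) = 0.7922 mol/L.
C_U = (C_{A0}−C_A)−C_D = 0.4129 mol/L; S̃_{D/U} = 0.7922/0.4129 = 1.92.

1.92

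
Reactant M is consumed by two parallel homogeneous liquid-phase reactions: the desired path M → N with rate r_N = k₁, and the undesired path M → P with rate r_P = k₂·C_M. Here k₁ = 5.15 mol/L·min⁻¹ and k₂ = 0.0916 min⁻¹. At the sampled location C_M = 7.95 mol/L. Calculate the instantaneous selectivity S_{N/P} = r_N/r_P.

S_{N/P} = r_N/r_P = (k₁)/(k₂·C_M) = (k₁/k₂)·C_M⁻¹.
= (5.15) / (0.0916×7.950) = 5.150/0.7282 = 7.07.

7.07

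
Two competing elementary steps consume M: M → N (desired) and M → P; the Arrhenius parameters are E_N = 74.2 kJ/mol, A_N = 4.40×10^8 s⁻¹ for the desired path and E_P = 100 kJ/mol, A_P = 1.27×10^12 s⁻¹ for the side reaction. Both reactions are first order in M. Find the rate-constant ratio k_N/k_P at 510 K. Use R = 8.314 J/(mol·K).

With equal orders, S_{N/P} = k_N/k_P = (A_N/A_P)·exp[(E_P−E_N)/(RT)].
(E_P−E_N)/(RT) = (100−74.2)×10³/(8.314×510) = 25800/4240 = 6.085.
k_N/k_P = (4.40×10^8/1.27×10^12)·exp(6.085) = 3.465×10^-4 × 439.1 = 0.152.
Since E_N < E_P, lowering the temperature improves selectivity toward N.

0.152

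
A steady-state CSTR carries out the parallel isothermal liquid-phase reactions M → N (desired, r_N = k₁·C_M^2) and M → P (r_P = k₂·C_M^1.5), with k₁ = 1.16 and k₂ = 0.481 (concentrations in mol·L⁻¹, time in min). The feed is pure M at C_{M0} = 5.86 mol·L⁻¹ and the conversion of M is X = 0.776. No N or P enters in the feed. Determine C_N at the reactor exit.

Exit C_M = C_{M0}(1−X) = 5.86×0.224 = 1.313 mol·L⁻¹.
Rates in a CSTR are evaluated at the outlet concentration: r_N = 1.16×1.313^2 = 1.999, r_P = 0.481×1.313^1.5 = 0.7234.
Fraction of consumed M going to N: r_N/(r_N+r_P) = 0.7343.
C_N = 0.7343·C_{M0}·X = 0.7343×5.86×0.776 = 3.34 mol·L⁻¹.

3.34 mol·L⁻¹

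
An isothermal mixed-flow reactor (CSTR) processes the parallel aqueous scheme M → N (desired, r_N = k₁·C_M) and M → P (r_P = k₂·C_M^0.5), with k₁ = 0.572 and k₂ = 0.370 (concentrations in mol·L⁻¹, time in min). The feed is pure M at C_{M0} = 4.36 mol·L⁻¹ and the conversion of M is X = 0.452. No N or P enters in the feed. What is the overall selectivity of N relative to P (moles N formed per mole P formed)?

Exit C_M = C_{M0}(1−X) = 4.36×0.548 = 2.389 mol·L⁻¹.
A CSTR operates uniformly at the exit composition, giving r_N = 1.367 and r_P = 0.5719 (each k·C_M^n at C_M = 2.389).
Overall selectivity = C_N/C_P = r_Nτ/(r_Pτ) = r_N/r_P = 2.39.

2.39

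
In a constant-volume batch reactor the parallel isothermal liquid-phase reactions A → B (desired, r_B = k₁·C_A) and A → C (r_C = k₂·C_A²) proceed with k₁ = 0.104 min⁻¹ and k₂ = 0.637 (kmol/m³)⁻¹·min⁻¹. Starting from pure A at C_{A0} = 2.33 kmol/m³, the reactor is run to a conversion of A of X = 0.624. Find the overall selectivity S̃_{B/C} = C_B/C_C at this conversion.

0.109

C_A = C_{A0}(1−X) = 0.8761 kmol/m³.
Along a PFR/batch, dC_B/dC_A = −r_B/(r_B+r_C) = −k₁/(k₁+k₂·C_A).
Integrating from C_{A0} to C_A: C_B = (0.104/0.637)·ln[(0.104+0.637·2.33)/(0.104+0.637·0.876)] = 0.1633·ln(1.588/0.6621) = 0.1429 kmol/m³.
C_C = (C_{A0}−C_A)−C_B = 1.311 kmol/m³; S̃_{B/C} = 0.1429/1.311 = 0.109.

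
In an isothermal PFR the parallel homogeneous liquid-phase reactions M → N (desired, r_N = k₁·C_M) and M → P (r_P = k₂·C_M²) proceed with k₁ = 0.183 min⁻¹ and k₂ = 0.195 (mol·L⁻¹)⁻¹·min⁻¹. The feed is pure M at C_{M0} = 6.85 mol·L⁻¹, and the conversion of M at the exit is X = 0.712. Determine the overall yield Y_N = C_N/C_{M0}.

0.135

C_M = C_{M0}(1−X) = 1.973 mol·L⁻¹.
Along a PFR/batch, dC_N/dC_M = −r_N/(r_N+r_P) = −k₁/(k₁+k₂·C_M).
Integrating from C_{M0} to C_M: C_N = (0.183/0.195)·ln[(0.183+0.195·6.85)/(0.183+0.195·1.97)] = 0.9385·ln(1.519/0.5677) = 0.9235 mol·L⁻¹.
Y_N = C_N/C_{M0} = 0.9235/6.85 = 0.135.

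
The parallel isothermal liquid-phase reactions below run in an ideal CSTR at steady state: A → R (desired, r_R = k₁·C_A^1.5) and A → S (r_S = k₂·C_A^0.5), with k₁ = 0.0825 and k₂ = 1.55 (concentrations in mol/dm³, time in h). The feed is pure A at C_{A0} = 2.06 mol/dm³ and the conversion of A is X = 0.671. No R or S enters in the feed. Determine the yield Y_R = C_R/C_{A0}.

0.0234

Exit C_A = C_{A0}(1−X) = 2.06×0.329 = 0.6777 mol/dm³.
Rates in a CSTR are evaluated at the outlet concentration: r_R = 0.0825×0.6777^1.5 = 0.04603, r_S = 1.55×0.6777^0.5 = 1.276.
Fraction of consumed A going to R: r_R/(r_R+r_S) = 0.03482.
C_R = 0.03482·C_{A0}·X = 0.03482×2.06×0.671 = 0.0481 mol/dm³; Y_R = C_R/C_{A0} = 0.0234.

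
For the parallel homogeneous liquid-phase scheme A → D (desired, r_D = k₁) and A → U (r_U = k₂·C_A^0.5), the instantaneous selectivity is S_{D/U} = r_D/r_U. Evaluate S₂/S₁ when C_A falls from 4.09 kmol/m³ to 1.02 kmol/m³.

2.00

S_{D/U} = (k₁/k₂)·C_A^-0.5, so S₂/S₁ = (C_{A,2}/C_{A,1})^-0.5.
= (1.02/4.09)^(-0.5) = (0.2494)^(-0.5) = 2.00.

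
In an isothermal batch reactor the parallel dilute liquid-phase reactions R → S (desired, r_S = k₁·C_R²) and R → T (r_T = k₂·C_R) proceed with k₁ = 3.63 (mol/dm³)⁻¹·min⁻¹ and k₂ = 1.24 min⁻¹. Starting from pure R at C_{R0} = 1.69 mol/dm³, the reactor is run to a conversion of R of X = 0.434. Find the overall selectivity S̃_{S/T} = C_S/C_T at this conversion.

3.79

C_R = C_{R0}(1−X) = 0.9565 mol/dm³.
Along a PFR/batch, dC_T/dC_R = −r_T/(r_S+r_T) = −k₂/(k₂+k₁·C_R).
Integrating from C_{R0} to C_R: C_T = (1.24/3.63)·ln[(1.24+3.63·1.69)/(1.24+3.63·0.957)] = 0.3416·ln(7.375/4.712) = 0.1530 mol/dm³.
Then C_S = (C_{R0}−C_R) − C_T = 0.7335 − 0.1530 = 0.5805 mol/dm³.
S̃_{S/T} = C_S/C_T = 0.5805/0.1530 = 3.79.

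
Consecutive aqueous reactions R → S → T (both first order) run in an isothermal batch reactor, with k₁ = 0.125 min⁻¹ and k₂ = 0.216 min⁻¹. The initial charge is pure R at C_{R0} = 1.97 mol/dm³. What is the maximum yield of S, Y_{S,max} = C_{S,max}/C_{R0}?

0.273

Evaluating C_S at t_opt = ln(k₂/k₁)/(k₂−k₁) gives C_{S,max}/C_{R0} = (k₁/k₂)^[k₂/(k₂−k₁)].
= (0.125/0.216)^(0.216/(0.216−0.125)) = (0.5787)^(2.374) = 0.2730.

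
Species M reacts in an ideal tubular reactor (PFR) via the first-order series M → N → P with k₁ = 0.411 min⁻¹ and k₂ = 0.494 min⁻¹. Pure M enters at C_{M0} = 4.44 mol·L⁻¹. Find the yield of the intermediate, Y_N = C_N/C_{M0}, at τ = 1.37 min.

The intermediate concentration in a first-order A→B→C sequence is C_N = k₁C_{M0}(e^(−k₁τ) − e^(−k₂τ))/(k₂−k₁).
e^(−k₁τ) = e^(−0.411×1.37) = e^(−0.5631) = 0.5695; e^(−k₂τ) = e^(−0.6768) = 0.5083.
C_N = 0.411×4.44/(0.494−0.411) × (0.5695−0.5083) = 21.99×0.06121 = 1.346 mol·L⁻¹.
Y_N = C_N/C_{M0} = 1.346/4.44 = 0.303.

0.303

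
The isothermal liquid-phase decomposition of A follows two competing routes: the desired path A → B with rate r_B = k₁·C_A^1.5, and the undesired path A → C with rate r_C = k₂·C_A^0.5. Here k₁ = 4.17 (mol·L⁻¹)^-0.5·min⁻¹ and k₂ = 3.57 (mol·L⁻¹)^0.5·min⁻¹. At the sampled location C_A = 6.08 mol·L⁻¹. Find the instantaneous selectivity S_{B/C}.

S_{B/C} = r_B/r_C = (k₁·C_A^1.5)/(k₂·C_A^0.5) = (k₁/k₂)·C_A.
= (4.17×6.080^1.5) / (3.57×6.080^0.5) = 62.52/8.803 = 7.10.
Since the desired path is higher order in A, keeping C_A high (PFR or concentrated feed) favours B.

7.10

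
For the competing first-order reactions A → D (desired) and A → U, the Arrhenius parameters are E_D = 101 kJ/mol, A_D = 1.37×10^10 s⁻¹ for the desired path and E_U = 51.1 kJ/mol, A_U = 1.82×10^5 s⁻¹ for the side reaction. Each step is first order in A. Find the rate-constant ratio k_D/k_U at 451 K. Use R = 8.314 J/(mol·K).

k_D/k_U = (A_D/A_U)·exp[−(E_D−E_U)/(RT)] = (A_D/A_U)·exp[(E_U−E_D)/(RT)].
(E_U−E_D)/(RT) = (51.1−101)×10³/(8.314×451) = -49900/3750 = -13.31.
k_D/k_U = (1.37×10^10/1.82×10^5)·exp(-13.31) = 75275 × 1.661×10^-6 = 0.125.

0.125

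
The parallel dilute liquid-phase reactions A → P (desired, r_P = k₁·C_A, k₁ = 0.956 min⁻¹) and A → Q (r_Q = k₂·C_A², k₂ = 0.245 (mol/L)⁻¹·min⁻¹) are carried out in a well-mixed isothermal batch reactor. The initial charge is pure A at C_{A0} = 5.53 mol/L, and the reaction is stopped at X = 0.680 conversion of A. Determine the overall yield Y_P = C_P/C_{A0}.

C_A = C_{A0}(1−X) = 1.770 mol/L.
Along a PFR/batch, dC_P/dC_A = −r_P/(r_P+r_Q) = −k₁/(k₁+k₂·C_A).
Integrating from C_{A0} to C_A: C_P = (0.956/0.245)·ln[(0.956+0.245·5.53)/(0.956+0.245·1.77)] = 3.902·ln(2.311/1.390) = 1.985 mol/L.
Y_P = C_P/C_{A0} = 1.985/5.53 = 0.359.

0.359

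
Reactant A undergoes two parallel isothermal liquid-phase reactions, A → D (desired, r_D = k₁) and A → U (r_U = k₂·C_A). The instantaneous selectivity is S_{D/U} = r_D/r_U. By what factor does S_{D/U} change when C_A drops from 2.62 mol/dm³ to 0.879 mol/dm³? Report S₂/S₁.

S_{D/U} = (k₁/k₂)·C_A⁻¹, so S₂/S₁ = (C_{A,2}/C_{A,1})⁻¹.
= 2.62/0.879 = 2.98.
Selectivity toward D rises as C_A falls — low-concentration operation is favoured.

2.98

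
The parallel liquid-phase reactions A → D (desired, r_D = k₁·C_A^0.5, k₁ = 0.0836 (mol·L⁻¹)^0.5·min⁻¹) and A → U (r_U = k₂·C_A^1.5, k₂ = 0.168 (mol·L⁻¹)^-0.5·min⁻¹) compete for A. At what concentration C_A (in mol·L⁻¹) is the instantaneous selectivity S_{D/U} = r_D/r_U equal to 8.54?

0.0583 mol·L⁻¹

S_{D/U} = (k₁/k₂)·C_A⁻¹ ⇒ C_A = (S·k₂/k₁)^(-1).
= (8.54×0.168/0.0836)^(-1) = (17.16)^(-1) = 0.0583 mol·L⁻¹.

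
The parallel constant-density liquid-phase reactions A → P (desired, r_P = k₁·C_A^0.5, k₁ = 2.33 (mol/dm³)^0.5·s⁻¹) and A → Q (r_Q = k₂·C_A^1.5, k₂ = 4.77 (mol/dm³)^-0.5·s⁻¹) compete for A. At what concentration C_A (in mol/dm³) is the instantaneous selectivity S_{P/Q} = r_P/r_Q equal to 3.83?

S_{P/Q} = (k₁/k₂)·C_A⁻¹ ⇒ C_A = (S·k₂/k₁)^(-1).
= (3.83×4.77/2.33)^(-1) = (7.841)^(-1) = 0.128 mol/dm³.

0.128 mol/dm³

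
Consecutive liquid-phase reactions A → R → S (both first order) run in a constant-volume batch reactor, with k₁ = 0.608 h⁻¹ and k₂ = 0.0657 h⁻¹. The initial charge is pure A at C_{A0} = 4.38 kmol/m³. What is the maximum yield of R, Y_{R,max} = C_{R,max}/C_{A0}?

0.764

Evaluating C_R at t_opt = ln(k₂/k₁)/(k₂−k₁) gives C_{R,max}/C_{A0} = (k₁/k₂)^[k₂/(k₂−k₁)].
= (0.608/0.0657)^(0.0657/(0.0657−0.608)) = (9.254)^(-0.1212) = 0.7637.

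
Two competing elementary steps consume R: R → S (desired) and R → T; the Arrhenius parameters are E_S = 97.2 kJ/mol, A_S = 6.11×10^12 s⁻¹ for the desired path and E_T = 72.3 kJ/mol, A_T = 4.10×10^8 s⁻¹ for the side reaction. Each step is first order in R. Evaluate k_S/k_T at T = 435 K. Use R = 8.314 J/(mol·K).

Since both paths have the same order in R, the concentration cancels and S_{S/T} = k_S/k_T = (A_S/A_T)·exp[(E_T−E_S)/(RT)].
(E_T−E_S)/(RT) = (72.3−97.2)×10³/(8.314×435) = -24900/3617 = -6.885.
k_S/k_T = (6.11×10^12/4.10×10^8)·exp(-6.885) = 14902 × 0.001023 = 15.2.
Since E_S > E_T, raising the temperature improves selectivity toward S.

15.2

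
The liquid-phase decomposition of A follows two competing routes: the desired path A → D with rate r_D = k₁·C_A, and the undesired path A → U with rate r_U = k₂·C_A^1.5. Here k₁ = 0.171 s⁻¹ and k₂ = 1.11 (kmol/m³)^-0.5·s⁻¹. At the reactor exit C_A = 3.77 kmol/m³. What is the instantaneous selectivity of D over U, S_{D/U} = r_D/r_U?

0.0793

S_{D/U} = r_D/r_U = (k₁·C_A)/(k₂·C_A^1.5) = (k₁/k₂)·C_A^-0.5.
= (0.171×3.770) / (1.11×3.770^1.5) = 0.6447/8.125 = 0.0793.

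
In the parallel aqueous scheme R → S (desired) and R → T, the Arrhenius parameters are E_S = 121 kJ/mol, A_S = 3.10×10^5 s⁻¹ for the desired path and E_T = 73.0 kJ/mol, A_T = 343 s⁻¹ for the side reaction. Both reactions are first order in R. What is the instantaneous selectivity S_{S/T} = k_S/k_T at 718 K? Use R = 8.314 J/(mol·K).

Since both paths have the same order in R, the concentration cancels and S_{S/T} = k_S/k_T = (A_S/A_T)·exp[(E_T−E_S)/(RT)].
(E_T−E_S)/(RT) = (73.0−121)×10³/(8.314×718) = -48000/5969 = -8.041.
k_S/k_T = (3.10×10^5/343)·exp(-8.041) = 903.8 × 3.220×10^-4 = 0.291.
Since E_S > E_T, raising the temperature improves selectivity toward S.

0.291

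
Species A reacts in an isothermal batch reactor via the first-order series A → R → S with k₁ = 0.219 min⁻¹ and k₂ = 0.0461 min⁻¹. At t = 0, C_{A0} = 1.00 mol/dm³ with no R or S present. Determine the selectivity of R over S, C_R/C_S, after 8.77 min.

3.41

For first-order series with pure A initially, C_R(t) = k₁C_{A0}/(k₂−k₁)·(e^(−k₁t) − e^(−k₂t)).
e^(−k₁t) = e^(−0.219×8.77) = e^(−1.921) = 0.1465; e^(−k₂t) = e^(−0.4043) = 0.6674.
C_R = 0.219×1.00/(0.0461−0.219) × (0.1465−0.6674) = (-1.267)×(-0.5209) = 0.6598 mol/dm³.
C_A = C_{A0}e^(−k₁t) = 0.1465 mol/dm³, so C_S = C_{A0}−C_A−C_R = 0.1937 mol/dm³; C_R/C_S = 3.41.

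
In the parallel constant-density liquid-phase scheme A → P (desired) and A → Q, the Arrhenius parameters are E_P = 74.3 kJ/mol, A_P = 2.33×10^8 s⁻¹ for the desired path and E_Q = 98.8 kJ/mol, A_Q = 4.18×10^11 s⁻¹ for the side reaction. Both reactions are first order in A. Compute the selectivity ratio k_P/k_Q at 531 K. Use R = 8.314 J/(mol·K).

Since both paths have the same order in A, the concentration cancels and S_{P/Q} = k_P/k_Q = (A_P/A_Q)·exp[(E_Q−E_P)/(RT)].
(E_Q−E_P)/(RT) = (98.8−74.3)×10³/(8.314×531) = 24500/4415 = 5.550.
k_P/k_Q = (2.33×10^8/4.18×10^11)·exp(5.550) = 5.574×10^-4 × 257.1 = 0.143.

0.143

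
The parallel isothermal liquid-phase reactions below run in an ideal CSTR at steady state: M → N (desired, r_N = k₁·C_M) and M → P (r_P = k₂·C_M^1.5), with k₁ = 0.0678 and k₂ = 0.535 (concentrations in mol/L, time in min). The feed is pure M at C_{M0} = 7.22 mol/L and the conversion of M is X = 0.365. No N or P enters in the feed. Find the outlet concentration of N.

0.147 mol/L

Exit C_M = C_{M0}(1−X) = 7.22×0.635 = 4.585 mol/L.
Rates in a CSTR are evaluated at the outlet concentration: r_N = 0.0678×4.585 = 0.3108, r_P = 0.535×4.585^1.5 = 5.252.
Fraction of consumed M going to N: r_N/(r_N+r_P) = 0.05588.
C_N = 0.05588·C_{M0}·X = 0.05588×7.22×0.365 = 0.147 mol/L.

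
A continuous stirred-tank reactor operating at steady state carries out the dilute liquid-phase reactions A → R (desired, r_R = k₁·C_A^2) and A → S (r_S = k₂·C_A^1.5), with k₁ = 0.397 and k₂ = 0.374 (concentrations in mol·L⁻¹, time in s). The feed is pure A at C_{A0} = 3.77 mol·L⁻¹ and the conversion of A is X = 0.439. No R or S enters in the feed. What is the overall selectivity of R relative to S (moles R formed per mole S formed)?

Exit C_A = C_{A0}(1−X) = 3.77×0.561 = 2.115 mol·L⁻¹.
Rates in a CSTR are evaluated at the outlet concentration: r_R = 0.397×2.115^2 = 1.776, r_S = 0.374×2.115^1.5 = 1.150.
Overall selectivity = C_R/C_S = r_Rτ/(r_Sτ) = r_R/r_S = 1.54.

1.54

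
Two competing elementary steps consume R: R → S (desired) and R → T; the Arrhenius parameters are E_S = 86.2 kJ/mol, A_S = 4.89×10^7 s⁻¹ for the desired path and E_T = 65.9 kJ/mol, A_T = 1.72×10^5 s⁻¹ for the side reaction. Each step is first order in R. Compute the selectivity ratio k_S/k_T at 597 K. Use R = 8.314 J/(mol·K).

4.76

k_S/k_T = (A_S/A_T)·exp[−(E_S−E_T)/(RT)] = (A_S/A_T)·exp[(E_T−E_S)/(RT)].
(E_T−E_S)/(RT) = (65.9−86.2)×10³/(8.314×597) = -20300/4963 = -4.090.
k_S/k_T = (4.89×10^7/1.72×10^5)·exp(-4.090) = 284.3 × 0.01674 = 4.76.
Since E_S > E_T, raising the temperature improves selectivity toward S.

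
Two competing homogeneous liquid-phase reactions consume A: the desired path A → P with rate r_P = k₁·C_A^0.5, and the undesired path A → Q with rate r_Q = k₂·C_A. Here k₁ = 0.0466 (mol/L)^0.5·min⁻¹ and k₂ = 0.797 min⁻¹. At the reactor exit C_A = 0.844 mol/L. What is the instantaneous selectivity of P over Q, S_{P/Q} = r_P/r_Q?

0.0636

S_{P/Q} = r_P/r_Q = (k₁·C_A^0.5)/(k₂·C_A) = (k₁/k₂)·C_A^-0.5.
= (0.0466×0.8440^0.5) / (0.797×0.8440) = 0.04281/0.6727 = 0.0636.
The undesired path is higher order in A, so low C_A (CSTR or dilute feed) favours P.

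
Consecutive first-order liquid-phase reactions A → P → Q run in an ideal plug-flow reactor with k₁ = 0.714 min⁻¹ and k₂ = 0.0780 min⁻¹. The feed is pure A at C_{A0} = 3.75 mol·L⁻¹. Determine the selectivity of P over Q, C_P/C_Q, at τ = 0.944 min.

24.1

The intermediate concentration in a first-order A→B→C sequence is C_P = k₁C_{A0}(e^(−k₁τ) − e^(−k₂τ))/(k₂−k₁).
e^(−k₁τ) = e^(−0.714×0.944) = e^(−0.6740) = 0.5097; e^(−k₂τ) = e^(−0.07363) = 0.9290.
C_P = 0.714×3.75/(0.0780−0.714) × (0.5097−0.9290) = (-4.210)×(-0.4194) = 1.765 mol·L⁻¹.
C_A = C_{A0}e^(−k₁τ) = 1.911 mol·L⁻¹, so C_Q = C_{A0}−C_A−C_P = 0.07334 mol·L⁻¹; C_P/C_Q = 24.1.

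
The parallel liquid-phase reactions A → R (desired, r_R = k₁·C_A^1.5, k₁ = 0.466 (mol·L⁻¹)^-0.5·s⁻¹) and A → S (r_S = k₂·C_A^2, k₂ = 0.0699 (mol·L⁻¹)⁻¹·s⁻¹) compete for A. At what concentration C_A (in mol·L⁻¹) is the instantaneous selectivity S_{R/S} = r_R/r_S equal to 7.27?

S_{R/S} = (k₁/k₂)·C_A^-0.5 ⇒ C_A = (S·k₂/k₁)^(-2).
= (7.27×0.0699/0.466)^(-2) = (1.090)^(-2) = 0.841 mol·L⁻¹.

0.841 mol·L⁻¹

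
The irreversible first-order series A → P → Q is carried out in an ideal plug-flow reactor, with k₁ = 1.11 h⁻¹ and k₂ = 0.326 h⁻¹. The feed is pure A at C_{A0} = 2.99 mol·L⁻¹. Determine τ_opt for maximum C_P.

1.56 h

For first-order series the maximum of C_P occurs at τ_opt = ln(k₂/k₁)/(k₂−k₁).
= ln(0.326/1.11)/(0.326−1.11) = ln(0.2937)/-0.7840 = -1.225/-0.7840 = 1.56 h.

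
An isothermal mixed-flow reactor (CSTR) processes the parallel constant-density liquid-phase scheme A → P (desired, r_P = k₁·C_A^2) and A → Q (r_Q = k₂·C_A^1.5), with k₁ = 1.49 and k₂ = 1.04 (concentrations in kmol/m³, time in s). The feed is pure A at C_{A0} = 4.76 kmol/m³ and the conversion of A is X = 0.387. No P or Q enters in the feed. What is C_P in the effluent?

Exit C_A = C_{A0}(1−X) = 4.76×0.613 = 2.918 kmol/m³.
Rates in a CSTR are evaluated at the outlet concentration: r_P = 1.49×2.918^2 = 12.69, r_Q = 1.04×2.918^1.5 = 5.184.
Fraction of consumed A going to P: r_P/(r_P+r_Q) = 0.7099.
C_P = 0.7099·C_{A0}·X = 0.7099×4.76×0.387 = 1.31 kmol/m³.

1.31 kmol/m³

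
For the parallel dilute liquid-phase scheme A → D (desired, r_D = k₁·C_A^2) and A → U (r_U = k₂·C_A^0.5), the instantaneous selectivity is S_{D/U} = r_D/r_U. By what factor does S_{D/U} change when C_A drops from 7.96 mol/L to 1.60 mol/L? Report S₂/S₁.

S_{D/U} = (k₁/k₂)·C_A^1.5, so S₂/S₁ = (C_{A,2}/C_{A,1})^1.5.
= (1.60/7.96)^1.5 = (0.2010)^1.5 = 0.0901.

0.0901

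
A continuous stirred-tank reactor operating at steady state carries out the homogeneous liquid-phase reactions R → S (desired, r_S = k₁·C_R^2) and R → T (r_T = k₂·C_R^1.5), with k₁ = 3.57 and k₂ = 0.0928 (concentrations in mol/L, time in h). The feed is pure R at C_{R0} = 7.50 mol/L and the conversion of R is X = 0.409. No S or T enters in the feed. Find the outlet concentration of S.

3.03 mol/L

Exit C_R = C_{R0}(1−X) = 7.50×0.591 = 4.433 mol/L.
A CSTR operates uniformly at the exit composition, giving r_S = 70.14 and r_T = 0.8660 (each k·C_R^n at C_R = 4.433).
Fraction of consumed R going to S: r_S/(r_S+r_T) = 0.9878.
C_S = 0.9878·C_{R0}·X = 0.9878×7.50×0.409 = 3.03 mol/L.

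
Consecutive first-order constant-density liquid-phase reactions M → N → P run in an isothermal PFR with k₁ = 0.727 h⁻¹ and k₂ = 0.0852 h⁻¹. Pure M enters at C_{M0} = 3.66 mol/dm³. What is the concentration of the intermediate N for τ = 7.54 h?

2.16 mol/dm³

Solving the coupled first-order balances gives C_N(τ) = [k₁/(k₂−k₁)]·C_{M0}·(e^(−k₁τ) − e^(−k₂τ)).
e^(−k₁τ) = e^(−0.727×7.54) = e^(−5.482) = 0.004163; e^(−k₂τ) = e^(−0.6424) = 0.5260.
C_N = 0.727×3.66/(0.0852−0.727) × (0.004163−0.5260) = (-4.146)×(-0.5219) = 2.164 mol/dm³.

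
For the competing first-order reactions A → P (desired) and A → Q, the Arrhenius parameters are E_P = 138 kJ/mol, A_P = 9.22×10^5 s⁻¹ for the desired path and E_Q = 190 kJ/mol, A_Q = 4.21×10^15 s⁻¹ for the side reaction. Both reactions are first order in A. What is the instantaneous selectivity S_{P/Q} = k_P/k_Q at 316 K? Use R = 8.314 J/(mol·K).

0.0864

k_P/k_Q = (A_P/A_Q)·exp[−(E_P−E_Q)/(RT)] = (A_P/A_Q)·exp[(E_Q−E_P)/(RT)].
(E_Q−E_P)/(RT) = (190−138)×10³/(8.314×316) = 52000/2627 = 19.79.
k_P/k_Q = (9.22×10^5/4.21×10^15)·exp(19.79) = 2.190×10^-10 × 3.944×10^8 = 0.0864.
Since E_P < E_Q, lowering the temperature improves selectivity toward P.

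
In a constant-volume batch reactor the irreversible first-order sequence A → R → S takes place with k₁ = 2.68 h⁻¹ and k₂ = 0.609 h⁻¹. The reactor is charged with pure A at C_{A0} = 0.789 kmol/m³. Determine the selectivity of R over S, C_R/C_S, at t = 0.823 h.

2.58

For first-order series with pure A initially, C_R(t) = k₁C_{A0}/(k₂−k₁)·(e^(−k₁t) − e^(−k₂t)).
e^(−k₁t) = e^(−2.68×0.823) = e^(−2.206) = 0.1102; e^(−k₂t) = e^(−0.5012) = 0.6058.
C_R = 2.68×0.789/(0.609−2.68) × (0.1102−0.6058) = (-1.021)×(-0.4956) = 0.5060 kmol/m³.
C_A = C_{A0}e^(−k₁t) = 0.08693 kmol/m³, so C_S = C_{A0}−C_A−C_R = 0.1960 kmol/m³; C_R/C_S = 2.58.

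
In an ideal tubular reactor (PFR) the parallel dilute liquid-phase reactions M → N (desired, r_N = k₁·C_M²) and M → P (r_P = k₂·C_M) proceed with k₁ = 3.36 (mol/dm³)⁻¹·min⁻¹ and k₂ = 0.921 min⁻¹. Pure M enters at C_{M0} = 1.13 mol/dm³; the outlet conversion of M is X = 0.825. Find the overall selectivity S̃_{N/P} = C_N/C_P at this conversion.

C_M = C_{M0}(1−X) = 0.1978 mol/dm³.
Along a PFR/batch, dC_P/dC_M = −r_P/(r_N+r_P) = −k₂/(k₂+k₁·C_M).
Integrating from C_{M0} to C_M: C_P = (0.921/3.36)·ln[(0.921+3.36·1.13)/(0.921+3.36·0.198)] = 0.2741·ln(4.718/1.585) = 0.2989 mol/dm³.
Then C_N = (C_{M0}−C_M) − C_P = 0.9322 − 0.2989 = 0.6333 mol/dm³.
S̃_{N/P} = C_N/C_P = 0.6333/0.2989 = 2.12.

2.12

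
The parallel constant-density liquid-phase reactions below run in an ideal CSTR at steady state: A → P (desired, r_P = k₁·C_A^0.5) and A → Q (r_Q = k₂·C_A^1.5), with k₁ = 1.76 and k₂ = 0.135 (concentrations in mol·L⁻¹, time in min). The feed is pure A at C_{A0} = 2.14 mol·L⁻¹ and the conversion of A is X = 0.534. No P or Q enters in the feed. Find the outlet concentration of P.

1.06 mol·L⁻¹

Exit C_A = C_{A0}(1−X) = 2.14×0.466 = 0.9972 mol·L⁻¹.
A CSTR operates uniformly at the exit composition, giving r_P = 1.758 and r_Q = 0.1344 (each k·C_A^n at C_A = 0.9972).
Fraction of consumed A going to P: r_P/(r_P+r_Q) = 0.9289.
C_P = 0.9289·C_{A0}·X = 0.9289×2.14×0.534 = 1.06 mol·L⁻¹.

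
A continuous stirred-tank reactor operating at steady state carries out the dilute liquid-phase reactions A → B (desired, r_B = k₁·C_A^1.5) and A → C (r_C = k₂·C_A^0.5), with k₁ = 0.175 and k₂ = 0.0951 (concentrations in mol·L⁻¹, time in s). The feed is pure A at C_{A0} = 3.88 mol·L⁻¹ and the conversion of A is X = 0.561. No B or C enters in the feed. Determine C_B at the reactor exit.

Exit C_A = C_{A0}(1−X) = 3.88×0.439 = 1.703 mol·L⁻¹.
Rates in a CSTR are evaluated at the outlet concentration: r_B = 0.175×1.703^1.5 = 0.3890, r_C = 0.0951×1.703^0.5 = 0.1241.
Fraction of consumed A going to B: r_B/(r_B+r_C) = 0.7581.
C_B = 0.7581·C_{A0}·X = 0.7581×3.88×0.561 = 1.65 mol·L⁻¹.

1.65 mol·L⁻¹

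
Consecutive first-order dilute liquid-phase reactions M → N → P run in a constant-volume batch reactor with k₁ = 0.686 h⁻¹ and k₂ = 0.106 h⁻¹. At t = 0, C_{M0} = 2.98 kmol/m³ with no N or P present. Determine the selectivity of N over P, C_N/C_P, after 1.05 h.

The intermediate concentration in a first-order A→B→C sequence is C_N = k₁C_{M0}(e^(−k₁t) − e^(−k₂t))/(k₂−k₁).
e^(−k₁t) = e^(−0.686×1.05) = e^(−0.7203) = 0.4866; e^(−k₂t) = e^(−0.1113) = 0.8947.
C_N = 0.686×2.98/(0.106−0.686) × (0.4866−0.8947) = (-3.525)×(-0.4081) = 1.438 kmol/m³.
C_M = C_{M0}e^(−k₁t) = 1.450 kmol/m³, so C_P = C_{M0}−C_M−C_N = 0.09164 kmol/m³; C_N/C_P = 15.7.

15.7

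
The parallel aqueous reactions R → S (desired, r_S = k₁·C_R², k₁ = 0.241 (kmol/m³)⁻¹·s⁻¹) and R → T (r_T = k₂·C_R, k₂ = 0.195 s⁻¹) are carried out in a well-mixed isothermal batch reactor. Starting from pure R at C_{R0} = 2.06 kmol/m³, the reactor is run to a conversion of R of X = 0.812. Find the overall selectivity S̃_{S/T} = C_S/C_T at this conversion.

1.36

C_R = C_{R0}(1−X) = 0.3873 kmol/m³.
Along a PFR/batch, dC_T/dC_R = −r_T/(r_S+r_T) = −k₂/(k₂+k₁·C_R).
Integrating from C_{R0} to C_R: C_T = (0.195/0.241)·ln[(0.195+0.241·2.06)/(0.195+0.241·0.387)] = 0.8091·ln(0.6915/0.2883) = 0.7077 kmol/m³.
Then C_S = (C_{R0}−C_R) − C_T = 1.673 − 0.7077 = 0.9650 kmol/m³.
S̃_{S/T} = C_S/C_T = 0.9650/0.7077 = 1.36.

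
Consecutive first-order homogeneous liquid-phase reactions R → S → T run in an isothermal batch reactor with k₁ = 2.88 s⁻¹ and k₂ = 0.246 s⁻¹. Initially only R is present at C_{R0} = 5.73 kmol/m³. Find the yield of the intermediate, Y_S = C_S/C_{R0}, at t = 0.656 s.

Solving the coupled first-order balances gives C_S(t) = [k₁/(k₂−k₁)]·C_{R0}·(e^(−k₁t) − e^(−k₂t)).
e^(−k₁t) = e^(−2.88×0.656) = e^(−1.889) = 0.1512; e^(−k₂t) = e^(−0.1614) = 0.8510.
C_S = 2.88×5.73/(0.246−2.88) × (0.1512−0.8510) = (-6.265)×(-0.6998) = 4.384 kmol/m³.
Y_S = C_S/C_{R0} = 4.384/5.73 = 0.765.

0.765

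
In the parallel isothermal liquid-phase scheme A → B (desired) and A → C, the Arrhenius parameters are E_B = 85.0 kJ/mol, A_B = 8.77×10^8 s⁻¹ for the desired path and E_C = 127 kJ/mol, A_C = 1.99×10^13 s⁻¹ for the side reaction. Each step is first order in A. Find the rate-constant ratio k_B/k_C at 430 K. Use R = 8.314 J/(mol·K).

Since both paths have the same order in A, the concentration cancels and S_{B/C} = k_B/k_C = (A_B/A_C)·exp[(E_C−E_B)/(RT)].
(E_C−E_B)/(RT) = (127−85.0)×10³/(8.314×430) = 42000/3575 = 11.75.
k_B/k_C = (8.77×10^8/1.99×10^13)·exp(11.75) = 4.407×10^-5 × 1.265×10^5 = 5.58.

5.58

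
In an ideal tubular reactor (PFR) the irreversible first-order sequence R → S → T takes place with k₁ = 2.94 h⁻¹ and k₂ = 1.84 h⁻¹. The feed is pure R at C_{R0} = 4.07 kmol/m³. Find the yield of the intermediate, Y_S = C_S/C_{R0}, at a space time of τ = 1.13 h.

0.238

Solving the coupled first-order balances gives C_S(τ) = [k₁/(k₂−k₁)]·C_{R0}·(e^(−k₁τ) − e^(−k₂τ)).
e^(−k₁τ) = e^(−2.94×1.13) = e^(−3.322) = 0.03607; e^(−k₂τ) = e^(−2.079) = 0.1250.
C_S = 2.94×4.07/(1.84−2.94) × (0.03607−0.1250) = (-10.88)×(-0.08896) = 0.9677 kmol/m³.
Y_S = C_S/C_{R0} = 0.9677/4.07 = 0.238.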